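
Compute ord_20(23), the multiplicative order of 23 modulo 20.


We want ord_20(23), the smallest k >= 1 with 23^k = 1 mod 20.
n = 20 = 2^2 * 5, phi(20) = 8; the order divides phi(n).
Divisors of 8: 1, 2, 4, 8
Repeated squaring mod 20: 23^1 = 3, 23^2 = 9, 23^4 = 1, 23^8 = 1
Test divisors in increasing order:
  k=1: 23^1 = 3 mod 20
  k=2: 23^2 = 9 mod 20
  k=4: 23^4 = 1 mod 20  <- first divisor giving 1
Order = 4

4


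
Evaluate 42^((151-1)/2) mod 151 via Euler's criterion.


p = 151 is prime and the exponent is (p-1)/2 = 75, so by Euler's criterion 42^75 = (42/151) = +1 or -1 mod 151.
Compute by square-and-multiply:
  75 = 64 + 8 + 2 + 1 (binary 1001011)
  Repeated squaring mod 151: 42^1 = 42, 42^2 = 103, 42^4 = 39, 42^8 = 11, 42^16 = 121, 42^32 = 145, 42^64 = 36
  42^75 = 42^64 * 42^8 * 42^2 * 42^1 = 36 * 11 * 103 * 42 mod 151
    36 * 11 = 396 = 94 mod 151
    94 * 103 = 9682 = 18 mod 151
    18 * 42 = 756 = 1 mod 151
  42^75 = 1 mod 151
Result 1: 42 is a quadratic residue mod 151.
42^75 mod 151 = 1

1


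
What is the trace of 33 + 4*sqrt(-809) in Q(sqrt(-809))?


Tr(a + b*sqrt(d)) = (a + b*sqrt(d)) + (a - b*sqrt(d)) = 2a
= 2 * (33)
= 66

66


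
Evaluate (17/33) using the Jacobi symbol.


Compute (17/33) via quadratic reciprocity:
  reciprocity: (17/33) -> +(33/17)
  reduce: (16/17)
  pull out 2: (2/17) = +1  (since 17 mod 8 = 1)
  pull out 2: (2/17) = +1  (since 17 mod 8 = 1)
  pull out 2: (2/17) = +1  (since 17 mod 8 = 1)
  pull out 2: (2/17) = +1  (since 17 mod 8 = 1)
  (1/17) = 1
Product of signs = 1

1


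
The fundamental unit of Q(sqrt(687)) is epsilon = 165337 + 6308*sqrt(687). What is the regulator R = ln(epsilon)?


epsilon = 165337 + 6308*sqrt(687)
= 330674.0000
R = ln(330674.0000)
= 12.7089

12.7089


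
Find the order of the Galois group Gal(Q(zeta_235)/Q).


|Gal(Q(zeta_235)/Q)| = phi(235)
= 184

184


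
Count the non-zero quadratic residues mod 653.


For prime p, the number of non-zero quadratic residues is (p-1)/2.
= (653-1)/2
= 326

326


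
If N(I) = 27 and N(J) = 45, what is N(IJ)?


N(IJ) = N(I) * N(J)
= 27 * 45
= 1215

1215


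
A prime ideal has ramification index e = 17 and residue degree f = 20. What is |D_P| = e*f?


|D_P| = e * f
= 17 * 20
= 340

340


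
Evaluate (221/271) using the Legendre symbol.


p = 271 is prime, so compute (221/271) with the reciprocity algorithm (Jacobi-symbol steps: pull out 2s via (2/n), flip via reciprocity, reduce):
  reciprocity: (221/271) -> +(271/221)
  reduce: (50/221)
  pull out 2: (2/221) = -1  (since 221 mod 8 = 5)
  reciprocity: (25/221) -> +(221/25)
  reduce: (21/25)
  reciprocity: (21/25) -> +(25/21)
  reduce: (4/21)
  pull out 2: (2/21) = -1  (since 21 mod 8 = 5)
  pull out 2: (2/21) = -1  (since 21 mod 8 = 5)
  (1/21) = 1
Product of signs = -1
(221/271) = -1

-1


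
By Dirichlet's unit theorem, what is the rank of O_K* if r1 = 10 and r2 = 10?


By Dirichlet's unit theorem:
rank = r1 + r2 - 1
= 10 + 10 - 1
= 19

19


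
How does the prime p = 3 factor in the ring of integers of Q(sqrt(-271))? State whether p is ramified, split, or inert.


K = Q(sqrt(-271)). Since d mod 4 = 1, disc(K) = -271.
Check p | disc: -271 mod 3 = 2.
p does not divide disc. Compute Legendre symbol (d/p):
2^((3-1)/2) mod 3 = -1
(d/p) = -1, so p is inert: (p) stays prime with e=1, f=2, g=1.
Therefore p is inert.

inert


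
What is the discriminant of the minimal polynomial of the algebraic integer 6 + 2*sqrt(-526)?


The element 6 + 2*sqrt(-526) has minimal polynomial:
x^2 - 12*x + 2140
Discriminant = (-12)^2 - 4*(2140)
= 144 - 8560
= -8416

-8416


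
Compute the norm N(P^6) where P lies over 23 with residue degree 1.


N(P^a) = p^(a*f)
= 23^(6*1)
= 23^6
= 148035889

148035889


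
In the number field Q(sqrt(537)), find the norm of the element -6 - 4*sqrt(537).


N(a + b*sqrt(d)) = a^2 - d*b^2
= (-6)^2 - (537)*(-4)^2
= 36 - 8592
= -8556

-8556


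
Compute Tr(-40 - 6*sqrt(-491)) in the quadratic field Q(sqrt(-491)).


Tr(a + b*sqrt(d)) = (a + b*sqrt(d)) + (a - b*sqrt(d)) = 2a
= 2 * (-40)
= -80

-80


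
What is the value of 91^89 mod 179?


p = 179 is prime and the exponent is (p-1)/2 = 89, so by Euler's criterion 91^89 = (91/179) = +1 or -1 mod 179.
Compute by square-and-multiply:
  89 = 64 + 16 + 8 + 1 (binary 1011001)
  Repeated squaring mod 179: 91^1 = 91, 91^2 = 47, 91^4 = 61, 91^8 = 141, 91^16 = 12, 91^32 = 144, 91^64 = 151
  91^89 = 91^64 * 91^16 * 91^8 * 91^1 = 151 * 12 * 141 * 91 mod 179
    151 * 12 = 1812 = 22 mod 179
    22 * 141 = 3102 = 59 mod 179
    59 * 91 = 5369 = 178 mod 179
  91^89 = 178 mod 179
Result 178 = p - 1 = -1 mod 179: 91 is a quadratic non-residue mod 179. As a residue in [0, p-1] the value is 178.
91^89 mod 179 = 178

178


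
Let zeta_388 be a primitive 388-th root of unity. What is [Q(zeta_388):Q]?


The degree equals Euler's totient phi(388).
388 = 2^2 * 97
phi(388) = 192

192


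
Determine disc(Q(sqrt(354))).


For K = Q(sqrt(d)) with d squarefree: disc(K) = d if d = 1 mod 4, and disc(K) = 4d if d = 2 or 3 mod 4.
Here d = 354, and d mod 4 = 2.
d = 2 mod 4, not 1 (O_K = Z[sqrt(d)]), so disc(K) = 4d = 4 * (354) = 1416

1416


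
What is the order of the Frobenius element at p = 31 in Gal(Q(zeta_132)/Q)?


The Frobenius at p in Gal(Q(zeta_n)/Q) = (Z/nZ)* is the class of p, so its order is ord_132(31), the smallest k >= 1 with 31^k = 1 mod 132.
n = 132 = 2^2 * 3 * 11, phi(132) = 40; the order divides phi(n).
Divisors of 40: 1, 2, 4, 5, 8, 10, 20, 40
Repeated squaring mod 132: 31^1 = 31, 31^2 = 37, 31^4 = 49, 31^8 = 25, 31^16 = 97, 31^32 = 37
Test divisors in increasing order:
  k=1: 31^1 = 31 mod 132
  k=2: 31^2 = 37 mod 132
  k=4: 31^4 = 49 mod 132
  k=5: 31^5 = 49 * 31 = 67 mod 132
  k=8: 31^8 = 25 mod 132
  k=10: 31^10 = 25 * 37 = 1 mod 132  <- first divisor giving 1
Order = 10

10


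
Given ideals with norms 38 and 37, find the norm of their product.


N(IJ) = N(I) * N(J)
= 38 * 37
= 1406

1406


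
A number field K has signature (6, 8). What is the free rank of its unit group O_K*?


By Dirichlet's unit theorem:
rank = r1 + r2 - 1
= 6 + 8 - 1
= 13

13


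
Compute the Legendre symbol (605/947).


p = 947 is prime, so compute (605/947) with the reciprocity algorithm (Jacobi-symbol steps: pull out 2s via (2/n), flip via reciprocity, reduce):
  reciprocity: (605/947) -> +(947/605)
  reduce: (342/605)
  pull out 2: (2/605) = -1  (since 605 mod 8 = 5)
  reciprocity: (171/605) -> +(605/171)
  reduce: (92/171)
  pull out 2: (2/171) = -1  (since 171 mod 8 = 3)
  pull out 2: (2/171) = -1  (since 171 mod 8 = 3)
  reciprocity: (23/171) -> -(171/23)
  reduce: (10/23)
  pull out 2: (2/23) = +1  (since 23 mod 8 = 7)
  reciprocity: (5/23) -> +(23/5)
  reduce: (3/5)
  reciprocity: (3/5) -> +(5/3)
  reduce: (2/3)
  pull out 2: (2/3) = -1  (since 3 mod 8 = 3)
  (1/3) = 1
Product of signs = -1
(605/947) = -1

-1


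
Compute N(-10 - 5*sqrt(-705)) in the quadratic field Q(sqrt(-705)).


N(a + b*sqrt(d)) = a^2 - d*b^2
= (-10)^2 - (-705)*(-5)^2
= 100 + 17625
= 17725

17725


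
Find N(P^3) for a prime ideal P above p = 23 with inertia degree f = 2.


N(P^a) = p^(a*f)
= 23^(3*2)
= 23^6
= 148035889

148035889


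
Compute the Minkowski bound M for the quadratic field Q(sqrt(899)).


d = 899, d mod 4 = 3, so disc(K) = 4d = 3596; |disc(K)| = 3596
Real quadratic field, so n = 2, s = r2 = 0, r1 = 2
M = (n!/n^n) * (4/pi)^s * sqrt(|disc(K)|) = (2!/2^2) * (4/pi)^0 * sqrt(3596)
= 0.5 * 1.000000 * 59.966657
= 29.9833

29.9833


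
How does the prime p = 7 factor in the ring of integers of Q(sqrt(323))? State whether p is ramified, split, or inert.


K = Q(sqrt(323)). Since d mod 4 = 3, disc(K) = 1292.
Check p | disc: 1292 mod 7 = 4.
p does not divide disc. Compute Legendre symbol (d/p):
1^((7-1)/2) mod 7 = 1
(d/p) = 1, so p splits: (p) = P*P' with e=1, f=1, g=2.
Therefore p is split.

split


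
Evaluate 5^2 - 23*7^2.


x^2 - d*y^2
= 5^2 - 23*7^2
= 25 - 1127
= -1102

-1102


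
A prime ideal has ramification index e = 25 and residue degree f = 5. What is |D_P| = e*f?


|D_P| = e * f
= 25 * 5
= 125

125


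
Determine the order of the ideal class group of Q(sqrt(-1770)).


K = Q(sqrt(-1770)). d mod 4 = 2, so D = disc(K) = 4d = -7080
h(K) equals the number of primitive reduced positive-definite forms (a, b, c) = a*x^2 + b*x*y + c*y^2 with b^2 - 4ac = D,
where reduced means |b| <= a <= c, with b >= 0 whenever |b| = a or a = c, and primitive means gcd(a, b, c) = 1.
Reduced forces 3a^2 <= |D| = 7080, so 1 <= a <= 48; b must have the parity of D, and c = (b^2 - D)/(4a) must be an integer >= a.
Enumerate a = 1..48, b in [-a, a]:
  a=1: (1, 0, 1770)  [1]
  a=2: (2, 0, 885)  [1]
  a=3: (3, 0, 590)  [1]
  a=4: none
  a=5: (5, 0, 354)  [1]
  a=6: (6, 0, 295)  [1]
  a=7: (7, -2, 253), (7, 2, 253)  [2]
  a=8..9: none
  a=10: (10, 0, 177)  [1]
  a=11: (11, -2, 161), (11, 2, 161)  [2]
  a=12..13: none
  a=14: (14, -12, 129), (14, 12, 129)  [2]
  a=15: (15, 0, 118)  [1]
  a=16: none
  a=17: (17, -14, 107), (17, 14, 107)  [2]
  a=18: none
  a=19: (19, -8, 94), (19, 8, 94)  [2]
  a=20: none
  a=21: (21, -12, 86), (21, 12, 86)  [2]
  a=22: (22, -20, 85), (22, 20, 85)  [2]
  a=23: (23, -2, 77), (23, 2, 77)  [2]
  a=24..28: none
  a=29: (29, -24, 66), (29, 24, 66)  [2]
  a=30: (30, 0, 59)  [1]
  a=31: (31, -22, 61), (31, 22, 61)  [2]
  a=32: none
  a=33: (33, -24, 58), (33, 24, 58)  [2]
  a=34: (34, -20, 55), (34, 20, 55)  [2]
  a=35: (35, -30, 57), (35, 30, 57)  [2]
  a=36..37: none
  a=38: (38, -8, 47), (38, 8, 47)  [2]
  a=39..41: none
  a=42: (42, -12, 43), (42, 12, 43)  [2]
  a=43..45: none
  a=46: (46, -44, 49), (46, 44, 49)  [2]
  a=47..48: none
Total reduced forms: 1 + 1 + 1 + 1 + 1 + 2 + 1 + 2 + 2 + 1 + 2 + 2 + 2 + 2 + 2 + 2 + 1 + 2 + 2 + 2 + 2 + 2 + 2 + 2 = 40
h = 40

40


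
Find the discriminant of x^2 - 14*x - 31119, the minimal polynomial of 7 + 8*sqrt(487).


The element 7 + 8*sqrt(487) has minimal polynomial:
x^2 - 14*x - 31119
Discriminant = (-14)^2 - 4*(-31119)
= 196 + 124476
= 124672

124672


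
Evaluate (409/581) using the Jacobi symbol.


Compute (409/581) via quadratic reciprocity:
  reciprocity: (409/581) -> +(581/409)
  reduce: (172/409)
  pull out 2: (2/409) = +1  (since 409 mod 8 = 1)
  pull out 2: (2/409) = +1  (since 409 mod 8 = 1)
  reciprocity: (43/409) -> +(409/43)
  reduce: (22/43)
  pull out 2: (2/43) = -1  (since 43 mod 8 = 3)
  reciprocity: (11/43) -> -(43/11)
  reduce: (10/11)
  pull out 2: (2/11) = -1  (since 11 mod 8 = 3)
  reciprocity: (5/11) -> +(11/5)
  reduce: (1/5)
  (1/5) = 1
Product of signs = -1

-1


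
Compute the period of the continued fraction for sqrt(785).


Run the CF algorithm for sqrt(785).
a_0 = floor(sqrt(785)) = 28; set m_0=0, q_0=1.
Recurrence: m' = q*a - m,  q' = (d - m'^2)/q,  a' = floor((a_0 + m')/q').
  step 1: m=28, q=1, a=56
a_1 = 2*a_0 = 56, so the period closes here.
sqrt(785) = [28; 56]
Period length = 1

1


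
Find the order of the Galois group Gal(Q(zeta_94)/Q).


|Gal(Q(zeta_94)/Q)| = phi(94)
= 46

46


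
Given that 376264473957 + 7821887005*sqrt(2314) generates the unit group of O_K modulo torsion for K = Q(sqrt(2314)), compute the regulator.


epsilon = 376264473957 + 7821887005*sqrt(2314)
= 7.5253e+11
R = ln(7.5253e+11)
= 27.3467

27.3467


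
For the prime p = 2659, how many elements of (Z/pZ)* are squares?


For prime p, the number of non-zero quadratic residues is (p-1)/2.
= (2659-1)/2
= 1329

1329


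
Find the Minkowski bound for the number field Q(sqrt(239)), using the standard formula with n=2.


d = 239, d mod 4 = 3, so disc(K) = 4d = 956; |disc(K)| = 956
Real quadratic field, so n = 2, s = r2 = 0, r1 = 2
M = (n!/n^n) * (4/pi)^s * sqrt(|disc(K)|) = (2!/2^2) * (4/pi)^0 * sqrt(956)
= 0.5 * 1.000000 * 30.919250
= 15.4596

15.4596


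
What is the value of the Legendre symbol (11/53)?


p = 53 is prime, so compute (11/53) with the reciprocity algorithm (Jacobi-symbol steps: pull out 2s via (2/n), flip via reciprocity, reduce):
  reciprocity: (11/53) -> +(53/11)
  reduce: (9/11)
  reciprocity: (9/11) -> +(11/9)
  reduce: (2/9)
  pull out 2: (2/9) = +1  (since 9 mod 8 = 1)
  (1/9) = 1
Product of signs = 1
(11/53) = 1

1


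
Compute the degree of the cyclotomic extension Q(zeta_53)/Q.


The degree equals Euler's totient phi(53).
53 = 53
phi(53) = 52

52


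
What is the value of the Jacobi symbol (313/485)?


Compute (313/485) via quadratic reciprocity:
  reciprocity: (313/485) -> +(485/313)
  reduce: (172/313)
  pull out 2: (2/313) = +1  (since 313 mod 8 = 1)
  pull out 2: (2/313) = +1  (since 313 mod 8 = 1)
  reciprocity: (43/313) -> +(313/43)
  reduce: (12/43)
  pull out 2: (2/43) = -1  (since 43 mod 8 = 3)
  pull out 2: (2/43) = -1  (since 43 mod 8 = 3)
  reciprocity: (3/43) -> -(43/3)
  reduce: (1/3)
  (1/3) = 1
Product of signs = -1

-1


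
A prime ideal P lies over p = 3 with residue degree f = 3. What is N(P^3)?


N(P^a) = p^(a*f)
= 3^(3*3)
= 3^9
= 19683

19683


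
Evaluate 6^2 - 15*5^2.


x^2 - d*y^2
= 6^2 - 15*5^2
= 36 - 375
= -339

-339


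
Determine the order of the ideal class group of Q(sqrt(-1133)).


K = Q(sqrt(-1133)). d mod 4 = 3, so D = disc(K) = 4d = -4532
h(K) equals the number of primitive reduced positive-definite forms (a, b, c) = a*x^2 + b*x*y + c*y^2 with b^2 - 4ac = D,
where reduced means |b| <= a <= c, with b >= 0 whenever |b| = a or a = c, and primitive means gcd(a, b, c) = 1.
Reduced forces 3a^2 <= |D| = 4532, so 1 <= a <= 38; b must have the parity of D, and c = (b^2 - D)/(4a) must be an integer >= a.
Enumerate a = 1..38, b in [-a, a]:
  a=1: (1, 0, 1133)  [1]
  a=2: (2, 2, 567)  [1]
  a=3: (3, -2, 378), (3, 2, 378)  [2]
  a=4..5: none
  a=6: (6, -2, 189), (6, 2, 189)  [2]
  a=7: (7, -2, 162), (7, 2, 162)  [2]
  a=8: none
  a=9: (9, -2, 126), (9, 2, 126)  [2]
  a=10: none
  a=11: (11, 0, 103)  [1]
  a=12..13: none
  a=14: (14, -2, 81), (14, 2, 81)  [2]
  a=15..17: none
  a=18: (18, -2, 63), (18, 2, 63)  [2]
  a=19: (19, -16, 63), (19, 16, 63)  [2]
  a=20: none
  a=21: (21, -16, 57), (21, -2, 54), (21, 2, 54), (21, 16, 57)  [4]
  a=22: (22, 22, 57)  [1]
  a=23..26: none
  a=27: (27, -2, 42), (27, 2, 42)  [2]
  a=28..30: none
  a=31: (31, -26, 42), (31, 26, 42)  [2]
  a=32: none
  a=33: (33, -22, 38), (33, 22, 38)  [2]
  a=34..38: none
Total reduced forms: 1 + 1 + 2 + 2 + 2 + 2 + 1 + 2 + 2 + 2 + 4 + 1 + 2 + 2 + 2 = 28
h = 28

28


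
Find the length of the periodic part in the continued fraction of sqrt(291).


Run the CF algorithm for sqrt(291).
a_0 = floor(sqrt(291)) = 17; set m_0=0, q_0=1.
Recurrence: m' = q*a - m,  q' = (d - m'^2)/q,  a' = floor((a_0 + m')/q').
  step 1: m=17, q=2, a=17
  step 2: m=17, q=1, a=34
a_2 = 2*a_0 = 34, so the period closes here.
sqrt(291) = [17; 17, 34]
Period length = 2

2


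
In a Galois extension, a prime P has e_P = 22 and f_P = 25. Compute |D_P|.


|D_P| = e * f
= 22 * 25
= 550

550


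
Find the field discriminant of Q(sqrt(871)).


For K = Q(sqrt(d)) with d squarefree: disc(K) = d if d = 1 mod 4, and disc(K) = 4d if d = 2 or 3 mod 4.
Here d = 871, and d mod 4 = 3.
d = 3 mod 4, not 1 (O_K = Z[sqrt(d)]), so disc(K) = 4d = 4 * (871) = 3484

3484


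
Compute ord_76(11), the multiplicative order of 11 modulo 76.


We want ord_76(11), the smallest k >= 1 with 11^k = 1 mod 76.
n = 76 = 2^2 * 19, phi(76) = 36; the order divides phi(n).
Divisors of 36: 1, 2, 3, 4, 6, 9, 12, 18, 36
Repeated squaring mod 76: 11^1 = 11, 11^2 = 45, 11^4 = 49, 11^8 = 45, 11^16 = 49, 11^32 = 45
Test divisors in increasing order:
  k=1: 11^1 = 11 mod 76
  k=2: 11^2 = 45 mod 76
  k=3: 11^3 = 45 * 11 = 39 mod 76
  k=4: 11^4 = 49 mod 76
  k=6: 11^6 = 49 * 45 = 1 mod 76  <- first divisor giving 1
Order = 6

6


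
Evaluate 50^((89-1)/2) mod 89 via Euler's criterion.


p = 89 is prime and the exponent is (p-1)/2 = 44, so by Euler's criterion 50^44 = (50/89) = +1 or -1 mod 89.
Compute by square-and-multiply:
  44 = 32 + 8 + 4 (binary 101100)
  Repeated squaring mod 89: 50^1 = 50, 50^2 = 8, 50^4 = 64, 50^8 = 2, 50^16 = 4, 50^32 = 16
  50^44 = 50^32 * 50^8 * 50^4 = 16 * 2 * 64 mod 89
    16 * 2 = 32 = 32 mod 89
    32 * 64 = 2048 = 1 mod 89
  50^44 = 1 mod 89
Result 1: 50 is a quadratic residue mod 89.
50^44 mod 89 = 1

1


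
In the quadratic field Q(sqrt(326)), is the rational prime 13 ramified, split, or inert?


K = Q(sqrt(326)). Since d mod 4 = 2, disc(K) = 1304.
Check p | disc: 1304 mod 13 = 4.
p does not divide disc. Compute Legendre symbol (d/p):
1^((13-1)/2) mod 13 = 1
(d/p) = 1, so p splits: (p) = P*P' with e=1, f=1, g=2.
Therefore p is split.

split


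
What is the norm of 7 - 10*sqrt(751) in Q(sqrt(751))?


N(a + b*sqrt(d)) = a^2 - d*b^2
= (7)^2 - (751)*(-10)^2
= 49 - 75100
= -75051

-75051


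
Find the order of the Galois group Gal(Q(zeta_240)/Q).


|Gal(Q(zeta_240)/Q)| = phi(240)
= 64

64


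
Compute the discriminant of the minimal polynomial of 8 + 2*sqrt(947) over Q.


The element 8 + 2*sqrt(947) has minimal polynomial:
x^2 - 16*x - 3724
Discriminant = (-16)^2 - 4*(-3724)
= 256 + 14896
= 15152

15152


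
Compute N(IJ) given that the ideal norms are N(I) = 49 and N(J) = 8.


N(IJ) = N(I) * N(J)
= 49 * 8
= 392

392


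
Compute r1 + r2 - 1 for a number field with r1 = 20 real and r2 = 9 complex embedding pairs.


By Dirichlet's unit theorem:
rank = r1 + r2 - 1
= 20 + 9 - 1
= 28

28


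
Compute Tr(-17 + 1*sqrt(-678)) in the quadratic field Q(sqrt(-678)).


Tr(a + b*sqrt(d)) = (a + b*sqrt(d)) + (a - b*sqrt(d)) = 2a
= 2 * (-17)
= -34

-34


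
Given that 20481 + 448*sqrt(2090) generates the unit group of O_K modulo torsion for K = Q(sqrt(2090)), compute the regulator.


epsilon = 20481 + 448*sqrt(2090)
= 40962.0000
R = ln(40962.0000)
= 10.6204

10.6204


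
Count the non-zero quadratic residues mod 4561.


For prime p, the number of non-zero quadratic residues is (p-1)/2.
= (4561-1)/2
= 2280

2280


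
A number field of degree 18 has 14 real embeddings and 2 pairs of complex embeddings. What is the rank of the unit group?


By Dirichlet's unit theorem:
rank = r1 + r2 - 1
= 14 + 2 - 1
= 15

15


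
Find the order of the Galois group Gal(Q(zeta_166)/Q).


|Gal(Q(zeta_166)/Q)| = phi(166)
= 82

82


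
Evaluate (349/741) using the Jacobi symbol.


Compute (349/741) via quadratic reciprocity:
  reciprocity: (349/741) -> +(741/349)
  reduce: (43/349)
  reciprocity: (43/349) -> +(349/43)
  reduce: (5/43)
  reciprocity: (5/43) -> +(43/5)
  reduce: (3/5)
  reciprocity: (3/5) -> +(5/3)
  reduce: (2/3)
  pull out 2: (2/3) = -1  (since 3 mod 8 = 3)
  (1/3) = 1
Product of signs = -1

-1


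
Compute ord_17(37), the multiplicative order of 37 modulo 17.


We want ord_17(37), the smallest k >= 1 with 37^k = 1 mod 17.
n = 17 = 17, phi(17) = 16; the order divides phi(n).
Divisors of 16: 1, 2, 4, 8, 16
Repeated squaring mod 17: 37^1 = 3, 37^2 = 9, 37^4 = 13, 37^8 = 16, 37^16 = 1
Test divisors in increasing order:
  k=1: 37^1 = 3 mod 17
  k=2: 37^2 = 9 mod 17
  k=4: 37^4 = 13 mod 17
  k=8: 37^8 = 16 mod 17
  k=16: 37^16 = 1 mod 17  <- first divisor giving 1
Order = 16

16


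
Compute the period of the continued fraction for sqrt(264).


Run the CF algorithm for sqrt(264).
a_0 = floor(sqrt(264)) = 16; set m_0=0, q_0=1.
Recurrence: m' = q*a - m,  q' = (d - m'^2)/q,  a' = floor((a_0 + m')/q').
  step 1: m=16, q=8, a=4
  step 2: m=16, q=1, a=32
a_2 = 2*a_0 = 32, so the period closes here.
sqrt(264) = [16; 4, 32]
Period length = 2

2


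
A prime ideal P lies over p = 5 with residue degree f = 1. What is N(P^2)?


N(P^a) = p^(a*f)
= 5^(2*1)
= 5^2
= 25

25


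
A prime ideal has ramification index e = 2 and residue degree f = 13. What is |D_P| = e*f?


|D_P| = e * f
= 2 * 13
= 26

26


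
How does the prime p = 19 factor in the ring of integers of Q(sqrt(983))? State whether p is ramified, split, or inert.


K = Q(sqrt(983)). Since d mod 4 = 3, disc(K) = 3932.
Check p | disc: 3932 mod 19 = 18.
p does not divide disc. Compute Legendre symbol (d/p):
14^((19-1)/2) mod 19 = -1
(d/p) = -1, so p is inert: (p) stays prime with e=1, f=2, g=1.
Therefore p is inert.

inert


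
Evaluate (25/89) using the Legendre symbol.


p = 89 is prime, so compute (25/89) with the reciprocity algorithm (Jacobi-symbol steps: pull out 2s via (2/n), flip via reciprocity, reduce):
  reciprocity: (25/89) -> +(89/25)
  reduce: (14/25)
  pull out 2: (2/25) = +1  (since 25 mod 8 = 1)
  reciprocity: (7/25) -> +(25/7)
  reduce: (4/7)
  pull out 2: (2/7) = +1  (since 7 mod 8 = 7)
  pull out 2: (2/7) = +1  (since 7 mod 8 = 7)
  (1/7) = 1
Product of signs = 1
(25/89) = 1

1


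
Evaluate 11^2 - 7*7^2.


x^2 - d*y^2
= 11^2 - 7*7^2
= 121 - 343
= -222

-222


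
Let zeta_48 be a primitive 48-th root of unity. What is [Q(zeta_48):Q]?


The degree equals Euler's totient phi(48).
48 = 2^4 * 3
phi(48) = 16

16


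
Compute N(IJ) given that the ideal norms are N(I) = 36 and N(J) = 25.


N(IJ) = N(I) * N(J)
= 36 * 25
= 900

900


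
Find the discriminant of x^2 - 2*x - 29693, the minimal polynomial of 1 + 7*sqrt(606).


The element 1 + 7*sqrt(606) has minimal polynomial:
x^2 - 2*x - 29693
Discriminant = (-2)^2 - 4*(-29693)
= 4 + 118772
= 118776

118776


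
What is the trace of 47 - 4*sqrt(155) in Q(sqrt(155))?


Tr(a + b*sqrt(d)) = (a + b*sqrt(d)) + (a - b*sqrt(d)) = 2a
= 2 * (47)
= 94

94


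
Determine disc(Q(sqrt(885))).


For K = Q(sqrt(d)) with d squarefree: disc(K) = d if d = 1 mod 4, and disc(K) = 4d if d = 2 or 3 mod 4.
Here d = 885, and d mod 4 = 1.
d = 1 mod 4 (O_K = Z[(1+sqrt(d))/2]), so disc(K) = d = 885

885


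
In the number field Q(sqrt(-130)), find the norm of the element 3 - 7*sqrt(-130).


N(a + b*sqrt(d)) = a^2 - d*b^2
= (3)^2 - (-130)*(-7)^2
= 9 + 6370
= 6379

6379


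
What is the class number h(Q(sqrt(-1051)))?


K = Q(sqrt(-1051)). d mod 4 = 1, so D = disc(K) = d = -1051
h(K) equals the number of primitive reduced positive-definite forms (a, b, c) = a*x^2 + b*x*y + c*y^2 with b^2 - 4ac = D,
where reduced means |b| <= a <= c, with b >= 0 whenever |b| = a or a = c, and primitive means gcd(a, b, c) = 1.
Reduced forces 3a^2 <= |D| = 1051, so 1 <= a <= 18; b must have the parity of D, and c = (b^2 - D)/(4a) must be an integer >= a.
Enumerate a = 1..18, b in [-a, a]:
  a=1: (1, 1, 263)  [1]
  a=2..4: none
  a=5: (5, -3, 53), (5, 3, 53)  [2]
  a=6..10: none
  a=11: (11, -7, 25), (11, 7, 25)  [2]
  a=12..18: none
Total reduced forms: 1 + 2 + 2 = 5
h = 5

5


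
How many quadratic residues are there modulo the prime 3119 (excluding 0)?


For prime p, the number of non-zero quadratic residues is (p-1)/2.
= (3119-1)/2
= 1559

1559


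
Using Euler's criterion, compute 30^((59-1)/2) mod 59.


p = 59 is prime and the exponent is (p-1)/2 = 29, so by Euler's criterion 30^29 = (30/59) = +1 or -1 mod 59.
Compute by square-and-multiply:
  29 = 16 + 8 + 4 + 1 (binary 11101)
  Repeated squaring mod 59: 30^1 = 30, 30^2 = 15, 30^4 = 48, 30^8 = 3, 30^16 = 9
  30^29 = 30^16 * 30^8 * 30^4 * 30^1 = 9 * 3 * 48 * 30 mod 59
    9 * 3 = 27 = 27 mod 59
    27 * 48 = 1296 = 57 mod 59
    57 * 30 = 1710 = 58 mod 59
  30^29 = 58 mod 59
Result 58 = p - 1 = -1 mod 59: 30 is a quadratic non-residue mod 59. As a residue in [0, p-1] the value is 58.
30^29 mod 59 = 58

58


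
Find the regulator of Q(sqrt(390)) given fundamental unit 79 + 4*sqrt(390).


epsilon = 79 + 4*sqrt(390)
= 157.9937
R = ln(157.9937)
= 5.0626

5.0626


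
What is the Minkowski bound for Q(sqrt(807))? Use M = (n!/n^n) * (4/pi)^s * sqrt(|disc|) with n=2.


d = 807, d mod 4 = 3, so disc(K) = 4d = 3228; |disc(K)| = 3228
Real quadratic field, so n = 2, s = r2 = 0, r1 = 2
M = (n!/n^n) * (4/pi)^s * sqrt(|disc(K)|) = (2!/2^2) * (4/pi)^0 * sqrt(3228)
= 0.5 * 1.000000 * 56.815491
= 28.4077

28.4077


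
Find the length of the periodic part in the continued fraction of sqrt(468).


Run the CF algorithm for sqrt(468).
a_0 = floor(sqrt(468)) = 21; set m_0=0, q_0=1.
Recurrence: m' = q*a - m,  q' = (d - m'^2)/q,  a' = floor((a_0 + m')/q').
  step 1: m=21, q=27, a=1
  step 2: m=6, q=16, a=1
  step 3: m=10, q=23, a=1
  step 4: m=13, q=13, a=2
  step 5: m=13, q=23, a=1
  step 6: m=10, q=16, a=1
  step 7: m=6, q=27, a=1
  step 8: m=21, q=1, a=42
a_8 = 2*a_0 = 42, so the period closes here.
sqrt(468) = [21; 1, 1, 1, 2, 1, 1, 1, 42]
Period length = 8

8


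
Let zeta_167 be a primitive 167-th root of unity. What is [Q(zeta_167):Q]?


The degree equals Euler's totient phi(167).
167 = 167
phi(167) = 166

166


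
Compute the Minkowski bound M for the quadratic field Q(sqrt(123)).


d = 123, d mod 4 = 3, so disc(K) = 4d = 492; |disc(K)| = 492
Real quadratic field, so n = 2, s = r2 = 0, r1 = 2
M = (n!/n^n) * (4/pi)^s * sqrt(|disc(K)|) = (2!/2^2) * (4/pi)^0 * sqrt(492)
= 0.5 * 1.000000 * 22.181073
= 11.0905

11.0905


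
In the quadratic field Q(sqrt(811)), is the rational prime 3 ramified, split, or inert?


K = Q(sqrt(811)). Since d mod 4 = 3, disc(K) = 3244.
Check p | disc: 3244 mod 3 = 1.
p does not divide disc. Compute Legendre symbol (d/p):
1^((3-1)/2) mod 3 = 1
(d/p) = 1, so p splits: (p) = P*P' with e=1, f=1, g=2.
Therefore p is split.

split


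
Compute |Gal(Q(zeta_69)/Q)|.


|Gal(Q(zeta_69)/Q)| = phi(69)
= 44

44


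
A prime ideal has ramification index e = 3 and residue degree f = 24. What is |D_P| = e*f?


|D_P| = e * f
= 3 * 24
= 72

72


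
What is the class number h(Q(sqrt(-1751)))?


K = Q(sqrt(-1751)). d mod 4 = 1, so D = disc(K) = d = -1751
h(K) equals the number of primitive reduced positive-definite forms (a, b, c) = a*x^2 + b*x*y + c*y^2 with b^2 - 4ac = D,
where reduced means |b| <= a <= c, with b >= 0 whenever |b| = a or a = c, and primitive means gcd(a, b, c) = 1.
Reduced forces 3a^2 <= |D| = 1751, so 1 <= a <= 24; b must have the parity of D, and c = (b^2 - D)/(4a) must be an integer >= a.
Enumerate a = 1..24, b in [-a, a]:
  a=1: (1, 1, 438)  [1]
  a=2: (2, -1, 219), (2, 1, 219)  [2]
  a=3: (3, -1, 146), (3, 1, 146)  [2]
  a=4: (4, -3, 110), (4, 3, 110)  [2]
  a=5: (5, -3, 88), (5, 3, 88)  [2]
  a=6: (6, -5, 74), (6, -1, 73), (6, 1, 73), (6, 5, 74)  [4]
  a=7: none
  a=8: (8, -3, 55), (8, 3, 55)  [2]
  a=9: (9, -7, 50), (9, 7, 50)  [2]
  a=10: (10, -7, 45), (10, -3, 44), (10, 3, 44), (10, 7, 45)  [4]
  a=11: (11, -3, 40), (11, 3, 40)  [2]
  a=12: (12, -11, 39), (12, -5, 37), (12, 5, 37), (12, 11, 39)  [4]
  a=13: (13, -11, 36), (13, 11, 36)  [2]
  a=14: none
  a=15: (15, -13, 32), (15, -7, 30), (15, 7, 30), (15, 13, 32)  [4]
  a=16: (16, -13, 30), (16, 13, 30)  [2]
  a=17: (17, 17, 30)  [1]
  a=18: (18, -11, 26), (18, -7, 25), (18, 7, 25), (18, 11, 26)  [4]
  a=19: (19, -15, 26), (19, 15, 26)  [2]
  a=20: (20, -13, 24), (20, -3, 22), (20, 3, 22), (20, 13, 24)  [4]
  a=21: none
  a=22: (22, -19, 24), (22, 19, 24)  [2]
  a=23..24: none
Total reduced forms: 1 + 2 + 2 + 2 + 2 + 4 + 2 + 2 + 4 + 2 + 4 + 2 + 4 + 2 + 1 + 4 + 2 + 4 + 2 = 48
h = 48

48


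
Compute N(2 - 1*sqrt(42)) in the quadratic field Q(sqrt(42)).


N(a + b*sqrt(d)) = a^2 - d*b^2
= (2)^2 - (42)*(-1)^2
= 4 - 42
= -38

-38


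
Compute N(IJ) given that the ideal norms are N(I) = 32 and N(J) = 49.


N(IJ) = N(I) * N(J)
= 32 * 49
= 1568

1568


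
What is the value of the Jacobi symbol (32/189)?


Compute (32/189) via quadratic reciprocity:
  pull out 2: (2/189) = -1  (since 189 mod 8 = 5)
  pull out 2: (2/189) = -1  (since 189 mod 8 = 5)
  pull out 2: (2/189) = -1  (since 189 mod 8 = 5)
  pull out 2: (2/189) = -1  (since 189 mod 8 = 5)
  pull out 2: (2/189) = -1  (since 189 mod 8 = 5)
  (1/189) = 1
Product of signs = -1

-1


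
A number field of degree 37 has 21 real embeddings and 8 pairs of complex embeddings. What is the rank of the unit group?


By Dirichlet's unit theorem:
rank = r1 + r2 - 1
= 21 + 8 - 1
= 28

28


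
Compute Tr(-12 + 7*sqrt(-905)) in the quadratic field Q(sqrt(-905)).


Tr(a + b*sqrt(d)) = (a + b*sqrt(d)) + (a - b*sqrt(d)) = 2a
= 2 * (-12)
= -24

-24


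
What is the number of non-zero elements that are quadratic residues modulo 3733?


For prime p, the number of non-zero quadratic residues is (p-1)/2.
= (3733-1)/2
= 1866

1866


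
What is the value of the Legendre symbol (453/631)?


p = 631 is prime, so compute (453/631) with the reciprocity algorithm (Jacobi-symbol steps: pull out 2s via (2/n), flip via reciprocity, reduce):
  reciprocity: (453/631) -> +(631/453)
  reduce: (178/453)
  pull out 2: (2/453) = -1  (since 453 mod 8 = 5)
  reciprocity: (89/453) -> +(453/89)
  reduce: (8/89)
  pull out 2: (2/89) = +1  (since 89 mod 8 = 1)
  pull out 2: (2/89) = +1  (since 89 mod 8 = 1)
  pull out 2: (2/89) = +1  (since 89 mod 8 = 1)
  (1/89) = 1
Product of signs = -1
(453/631) = -1

-1


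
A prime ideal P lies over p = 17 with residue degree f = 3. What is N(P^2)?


N(P^a) = p^(a*f)
= 17^(2*3)
= 17^6
= 24137569

24137569


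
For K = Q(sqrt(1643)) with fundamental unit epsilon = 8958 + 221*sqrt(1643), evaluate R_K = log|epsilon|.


epsilon = 8958 + 221*sqrt(1643)
= 17915.9999
R = ln(17915.9999)
= 9.7934

9.7934


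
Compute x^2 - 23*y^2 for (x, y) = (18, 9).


x^2 - d*y^2
= 18^2 - 23*9^2
= 324 - 1863
= -1539

-1539


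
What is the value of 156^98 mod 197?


p = 197 is prime and the exponent is (p-1)/2 = 98, so by Euler's criterion 156^98 = (156/197) = +1 or -1 mod 197.
Compute by square-and-multiply:
  98 = 64 + 32 + 2 (binary 1100010)
  Repeated squaring mod 197: 156^1 = 156, 156^2 = 105, 156^4 = 190, 156^8 = 49, 156^16 = 37, 156^32 = 187, 156^64 = 100
  156^98 = 156^64 * 156^32 * 156^2 = 100 * 187 * 105 mod 197
    100 * 187 = 18700 = 182 mod 197
    182 * 105 = 19110 = 1 mod 197
  156^98 = 1 mod 197
Result 1: 156 is a quadratic residue mod 197.
156^98 mod 197 = 1

1


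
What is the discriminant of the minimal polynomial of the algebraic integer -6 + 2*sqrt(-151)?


The element -6 + 2*sqrt(-151) has minimal polynomial:
x^2 + 12*x + 640
Discriminant = (12)^2 - 4*(640)
= 144 - 2560
= -2416

-2416


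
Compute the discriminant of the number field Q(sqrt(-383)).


For K = Q(sqrt(d)) with d squarefree: disc(K) = d if d = 1 mod 4, and disc(K) = 4d if d = 2 or 3 mod 4.
Here d = -383, and d mod 4 = 1.
d = 1 mod 4 (O_K = Z[(1+sqrt(d))/2]), so disc(K) = d = -383

-383


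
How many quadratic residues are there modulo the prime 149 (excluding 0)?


For prime p, the number of non-zero quadratic residues is (p-1)/2.
= (149-1)/2
= 74

74


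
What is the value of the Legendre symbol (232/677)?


p = 677 is prime, so compute (232/677) with the reciprocity algorithm (Jacobi-symbol steps: pull out 2s via (2/n), flip via reciprocity, reduce):
  pull out 2: (2/677) = -1  (since 677 mod 8 = 5)
  pull out 2: (2/677) = -1  (since 677 mod 8 = 5)
  pull out 2: (2/677) = -1  (since 677 mod 8 = 5)
  reciprocity: (29/677) -> +(677/29)
  reduce: (10/29)
  pull out 2: (2/29) = -1  (since 29 mod 8 = 5)
  reciprocity: (5/29) -> +(29/5)
  reduce: (4/5)
  pull out 2: (2/5) = -1  (since 5 mod 8 = 5)
  pull out 2: (2/5) = -1  (since 5 mod 8 = 5)
  (1/5) = 1
Product of signs = 1
(232/677) = 1

1


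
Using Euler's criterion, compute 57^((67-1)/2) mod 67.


p = 67 is prime and the exponent is (p-1)/2 = 33, so by Euler's criterion 57^33 = (57/67) = +1 or -1 mod 67.
Compute by square-and-multiply:
  33 = 32 + 1 (binary 100001)
  Repeated squaring mod 67: 57^1 = 57, 57^2 = 33, 57^4 = 17, 57^8 = 21, 57^16 = 39, 57^32 = 47
  57^33 = 57^32 * 57^1 = 47 * 57 mod 67
    47 * 57 = 2679 = 66 mod 67
  57^33 = 66 mod 67
Result 66 = p - 1 = -1 mod 67: 57 is a quadratic non-residue mod 67. As a residue in [0, p-1] the value is 66.
57^33 mod 67 = 66

66


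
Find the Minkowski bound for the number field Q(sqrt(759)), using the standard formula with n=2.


d = 759, d mod 4 = 3, so disc(K) = 4d = 3036; |disc(K)| = 3036
Real quadratic field, so n = 2, s = r2 = 0, r1 = 2
M = (n!/n^n) * (4/pi)^s * sqrt(|disc(K)|) = (2!/2^2) * (4/pi)^0 * sqrt(3036)
= 0.5 * 1.000000 * 55.099909
= 27.5500

27.5500


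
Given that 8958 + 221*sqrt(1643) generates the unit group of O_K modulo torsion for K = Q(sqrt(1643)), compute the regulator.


epsilon = 8958 + 221*sqrt(1643)
= 17915.9999
R = ln(17915.9999)
= 9.7934

9.7934


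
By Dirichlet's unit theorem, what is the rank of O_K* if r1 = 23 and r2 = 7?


By Dirichlet's unit theorem:
rank = r1 + r2 - 1
= 23 + 7 - 1
= 29

29


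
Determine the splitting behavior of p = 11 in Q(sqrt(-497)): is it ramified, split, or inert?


K = Q(sqrt(-497)). Since d mod 4 = 3, disc(K) = -1988.
Check p | disc: -1988 mod 11 = 3.
p does not divide disc. Compute Legendre symbol (d/p):
9^((11-1)/2) mod 11 = 1
(d/p) = 1, so p splits: (p) = P*P' with e=1, f=1, g=2.
Therefore p is split.

split


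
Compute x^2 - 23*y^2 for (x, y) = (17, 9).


x^2 - d*y^2
= 17^2 - 23*9^2
= 289 - 1863
= -1574

-1574


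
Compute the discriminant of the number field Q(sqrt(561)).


For K = Q(sqrt(d)) with d squarefree: disc(K) = d if d = 1 mod 4, and disc(K) = 4d if d = 2 or 3 mod 4.
Here d = 561, and d mod 4 = 1.
d = 1 mod 4 (O_K = Z[(1+sqrt(d))/2]), so disc(K) = d = 561

561


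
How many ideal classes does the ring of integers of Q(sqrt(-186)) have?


K = Q(sqrt(-186)). d mod 4 = 2, so D = disc(K) = 4d = -744
h(K) equals the number of primitive reduced positive-definite forms (a, b, c) = a*x^2 + b*x*y + c*y^2 with b^2 - 4ac = D,
where reduced means |b| <= a <= c, with b >= 0 whenever |b| = a or a = c, and primitive means gcd(a, b, c) = 1.
Reduced forces 3a^2 <= |D| = 744, so 1 <= a <= 15; b must have the parity of D, and c = (b^2 - D)/(4a) must be an integer >= a.
Enumerate a = 1..15, b in [-a, a]:
  a=1: (1, 0, 186)  [1]
  a=2: (2, 0, 93)  [1]
  a=3: (3, 0, 62)  [1]
  a=4: none
  a=5: (5, -4, 38), (5, 4, 38)  [2]
  a=6: (6, 0, 31)  [1]
  a=7..9: none
  a=10: (10, -4, 19), (10, 4, 19)  [2]
  a=11: (11, -2, 17), (11, 2, 17)  [2]
  a=12: none
  a=13: (13, -6, 15), (13, 6, 15)  [2]
  a=14..15: none
Total reduced forms: 1 + 1 + 1 + 2 + 1 + 2 + 2 + 2 = 12
h = 12

12


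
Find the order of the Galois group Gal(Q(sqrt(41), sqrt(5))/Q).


The 2 square roots of distinct primes are multiplicatively independent over Q,
so [K:Q] = 2^2 and Gal(K/Q) is isomorphic to (Z/2Z)^2.
|Gal| = 2^2 = 4

4


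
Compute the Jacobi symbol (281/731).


Compute (281/731) via quadratic reciprocity:
  reciprocity: (281/731) -> +(731/281)
  reduce: (169/281)
  reciprocity: (169/281) -> +(281/169)
  reduce: (112/169)
  pull out 2: (2/169) = +1  (since 169 mod 8 = 1)
  pull out 2: (2/169) = +1  (since 169 mod 8 = 1)
  pull out 2: (2/169) = +1  (since 169 mod 8 = 1)
  pull out 2: (2/169) = +1  (since 169 mod 8 = 1)
  reciprocity: (7/169) -> +(169/7)
  reduce: (1/7)
  (1/7) = 1
Product of signs = 1

1


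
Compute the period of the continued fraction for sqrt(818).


Run the CF algorithm for sqrt(818).
a_0 = floor(sqrt(818)) = 28; set m_0=0, q_0=1.
Recurrence: m' = q*a - m,  q' = (d - m'^2)/q,  a' = floor((a_0 + m')/q').
  step 1: m=28, q=34, a=1
  step 2: m=6, q=23, a=1
  step 3: m=17, q=23, a=1
  step 4: m=6, q=34, a=1
  step 5: m=28, q=1, a=56
a_5 = 2*a_0 = 56, so the period closes here.
sqrt(818) = [28; 1, 1, 1, 1, 56]
Period length = 5

5


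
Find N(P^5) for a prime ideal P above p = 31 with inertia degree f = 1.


N(P^a) = p^(a*f)
= 31^(5*1)
= 31^5
= 28629151

28629151


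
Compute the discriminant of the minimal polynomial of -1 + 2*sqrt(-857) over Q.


The element -1 + 2*sqrt(-857) has minimal polynomial:
x^2 + 2*x + 3429
Discriminant = (2)^2 - 4*(3429)
= 4 - 13716
= -13712

-13712


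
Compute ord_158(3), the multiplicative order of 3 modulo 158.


We want ord_158(3), the smallest k >= 1 with 3^k = 1 mod 158.
n = 158 = 2 * 79, phi(158) = 78; the order divides phi(n).
Divisors of 78: 1, 2, 3, 6, 13, 26, 39, 78
Repeated squaring mod 158: 3^1 = 3, 3^2 = 9, 3^4 = 81, 3^8 = 83, 3^16 = 95, 3^32 = 19, 3^64 = 45
Test divisors in increasing order:
  k=1: 3^1 = 3 mod 158
  k=2: 3^2 = 9 mod 158
  k=3: 3^3 = 9 * 3 = 27 mod 158
  k=6: 3^6 = 81 * 9 = 97 mod 158
  k=13: 3^13 = 83 * 81 * 3 = 103 mod 158
  k=26: 3^26 = 95 * 83 * 9 = 23 mod 158
  k=39: 3^39 = 19 * 81 * 9 * 3 = 157 mod 158
  k=78: 3^78 = 45 * 83 * 81 * 9 = 1 mod 158  <- first divisor giving 1
Order = 78

78


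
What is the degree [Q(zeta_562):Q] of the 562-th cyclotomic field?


The degree equals Euler's totient phi(562).
562 = 2 * 281
phi(562) = 280

280


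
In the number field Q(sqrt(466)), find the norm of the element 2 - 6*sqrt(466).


N(a + b*sqrt(d)) = a^2 - d*b^2
= (2)^2 - (466)*(-6)^2
= 4 - 16776
= -16772

-16772


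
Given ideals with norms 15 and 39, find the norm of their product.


N(IJ) = N(I) * N(J)
= 15 * 39
= 585

585


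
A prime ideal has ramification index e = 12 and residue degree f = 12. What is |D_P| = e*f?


|D_P| = e * f
= 12 * 12
= 144

144


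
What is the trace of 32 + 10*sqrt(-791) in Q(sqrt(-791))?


Tr(a + b*sqrt(d)) = (a + b*sqrt(d)) + (a - b*sqrt(d)) = 2a
= 2 * (32)
= 64

64


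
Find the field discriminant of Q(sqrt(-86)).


For K = Q(sqrt(d)) with d squarefree: disc(K) = d if d = 1 mod 4, and disc(K) = 4d if d = 2 or 3 mod 4.
Here d = -86, and d mod 4 = 2.
d = 2 mod 4, not 1 (O_K = Z[sqrt(d)]), so disc(K) = 4d = 4 * (-86) = -344

-344


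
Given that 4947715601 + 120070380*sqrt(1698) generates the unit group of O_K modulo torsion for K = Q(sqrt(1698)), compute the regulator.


epsilon = 4947715601 + 120070380*sqrt(1698)
= 9.8954e+09
R = ln(9.8954e+09)
= 23.0153

23.0153


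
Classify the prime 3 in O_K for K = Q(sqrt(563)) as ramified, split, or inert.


K = Q(sqrt(563)). Since d mod 4 = 3, disc(K) = 2252.
Check p | disc: 2252 mod 3 = 2.
p does not divide disc. Compute Legendre symbol (d/p):
2^((3-1)/2) mod 3 = -1
(d/p) = -1, so p is inert: (p) stays prime with e=1, f=2, g=1.
Therefore p is inert.

inert


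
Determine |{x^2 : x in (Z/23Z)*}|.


For prime p, the number of non-zero quadratic residues is (p-1)/2.
= (23-1)/2
= 11

11


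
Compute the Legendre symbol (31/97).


p = 97 is prime, so compute (31/97) with the reciprocity algorithm (Jacobi-symbol steps: pull out 2s via (2/n), flip via reciprocity, reduce):
  reciprocity: (31/97) -> +(97/31)
  reduce: (4/31)
  pull out 2: (2/31) = +1  (since 31 mod 8 = 7)
  pull out 2: (2/31) = +1  (since 31 mod 8 = 7)
  (1/31) = 1
Product of signs = 1
(31/97) = 1

1


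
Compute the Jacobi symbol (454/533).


Compute (454/533) via quadratic reciprocity:
  pull out 2: (2/533) = -1  (since 533 mod 8 = 5)
  reciprocity: (227/533) -> +(533/227)
  reduce: (79/227)
  reciprocity: (79/227) -> -(227/79)
  reduce: (69/79)
  reciprocity: (69/79) -> +(79/69)
  reduce: (10/69)
  pull out 2: (2/69) = -1  (since 69 mod 8 = 5)
  reciprocity: (5/69) -> +(69/5)
  reduce: (4/5)
  pull out 2: (2/5) = -1  (since 5 mod 8 = 5)
  pull out 2: (2/5) = -1  (since 5 mod 8 = 5)
  (1/5) = 1
Product of signs = -1

-1


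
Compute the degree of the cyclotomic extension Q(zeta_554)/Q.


The degree equals Euler's totient phi(554).
554 = 2 * 277
phi(554) = 276

276


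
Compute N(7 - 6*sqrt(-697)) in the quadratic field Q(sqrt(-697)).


N(a + b*sqrt(d)) = a^2 - d*b^2
= (7)^2 - (-697)*(-6)^2
= 49 + 25092
= 25141

25141


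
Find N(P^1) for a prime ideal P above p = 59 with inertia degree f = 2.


N(P^a) = p^(a*f)
= 59^(1*2)
= 59^2
= 3481

3481


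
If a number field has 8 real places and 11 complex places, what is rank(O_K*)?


By Dirichlet's unit theorem:
rank = r1 + r2 - 1
= 8 + 11 - 1
= 18

18


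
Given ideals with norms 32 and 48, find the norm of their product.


N(IJ) = N(I) * N(J)
= 32 * 48
= 1536

1536


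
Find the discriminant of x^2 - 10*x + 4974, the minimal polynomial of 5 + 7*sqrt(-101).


The element 5 + 7*sqrt(-101) has minimal polynomial:
x^2 - 10*x + 4974
Discriminant = (-10)^2 - 4*(4974)
= 100 - 19896
= -19796

-19796
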